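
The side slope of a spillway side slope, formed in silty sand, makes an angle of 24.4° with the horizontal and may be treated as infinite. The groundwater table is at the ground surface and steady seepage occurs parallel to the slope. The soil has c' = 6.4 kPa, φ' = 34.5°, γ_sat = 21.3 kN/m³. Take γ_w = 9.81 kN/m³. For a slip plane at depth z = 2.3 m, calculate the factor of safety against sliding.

With seepage parallel to the slope and the water table at the surface, the effective normal stress on the slip plane uses the buoyant unit weight γ' = γ_sat − γ_w while the driving shear stress uses γ_sat:
FS = [c' + γ' z cos²β tanφ'] / [γ_sat z sinβ cosβ]
γ' = 21.3 − 9.81 = 11.49 kN/m³
Numerator = 6.4 + 11.49·2.3·cos²24.4°·tan34.5° = 6.4 + 11.49·2.3·0.8293·0.6873 = 21.463 kPa
Denominator = 21.3·2.3·sin24.4°·cos24.4° = 21.3·2.3·0.4131·0.9107 = 18.430 kPa
FS = 21.463 / 18.430 = 1.165

FS = 1.16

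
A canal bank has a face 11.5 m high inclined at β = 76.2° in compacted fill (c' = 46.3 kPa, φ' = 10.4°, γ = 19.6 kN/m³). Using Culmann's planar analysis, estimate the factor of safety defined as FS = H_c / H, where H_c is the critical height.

H_c = (4c'/γ) · sinβ cosφ' / [1 − cos(β − φ')]
    = (4·46.3/19.6) · sin76.2°·cos10.4° / [1 − cos65.8°]
    = 9.449 · 0.9552 / 0.5901 = 15.30 m
FS = H_c / H = 15.30 / 11.5 = 1.330

FS = 1.33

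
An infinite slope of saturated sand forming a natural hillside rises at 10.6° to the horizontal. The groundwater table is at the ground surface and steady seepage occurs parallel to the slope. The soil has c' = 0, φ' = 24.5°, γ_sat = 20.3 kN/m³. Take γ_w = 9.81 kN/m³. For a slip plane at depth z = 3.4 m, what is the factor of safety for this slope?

FS = 1.26

With seepage parallel to the slope and the water table at the surface, the effective normal stress on the slip plane uses the buoyant unit weight γ' = γ_sat − γ_w while the driving shear stress uses γ_sat:
FS = [c' + γ' z cos²β tanφ'] / [γ_sat z sinβ cosβ]
(For c' = 0 this reduces to FS = (γ'/γ_sat)·tanφ'/tanβ.)
γ' = 20.3 − 9.81 = 10.49 kN/m³
Numerator = 0.0 + 10.49·3.4·cos²10.6°·tan24.5° = 0.0 + 10.49·3.4·0.9662·0.4557 = 15.704 kPa
Denominator = 20.3·3.4·sin10.6°·cos10.6° = 20.3·3.4·0.1840·0.9829 = 12.480 kPa
FS = 15.704 / 12.480 = 1.258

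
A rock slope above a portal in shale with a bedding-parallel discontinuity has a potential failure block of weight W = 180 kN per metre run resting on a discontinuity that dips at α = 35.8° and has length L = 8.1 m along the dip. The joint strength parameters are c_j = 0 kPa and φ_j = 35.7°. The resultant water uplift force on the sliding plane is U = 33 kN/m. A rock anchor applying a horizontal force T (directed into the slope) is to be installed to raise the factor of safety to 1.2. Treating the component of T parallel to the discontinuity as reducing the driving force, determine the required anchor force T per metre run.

T = 32 kN/m

Resolving forces along and normal to the sliding plane, with the horizontal anchor force T adding T·sinα to the effective normal force and T·cosα acting up the plane against the driving force:
FS = [c_jL + (W cosα − U + T sinα) tanφ_j] / [W sinα − T cosα]
Without the anchor: N' = 113.0 kN/m, driving T_d = 105.3 kN/m, resisting R = 0·8.1 + 113.0·tan35.7° = 81.2 kN/m, FS = 0.77.
Setting FS = 1.2 and solving for T:
1.2·(105.3 − T cos35.8°) = 81.2 + T sin35.8°·tan35.7°
T·(sin35.8°·tan35.7° + 1.2·cos35.8°) = 1.2·105.3 − 81.2
T·(0.5850·0.7186 + 1.2·0.8111) = 126.4 − 81.2 = 45.2
T·1.3936 = 45.2
T = 32.4 kN/m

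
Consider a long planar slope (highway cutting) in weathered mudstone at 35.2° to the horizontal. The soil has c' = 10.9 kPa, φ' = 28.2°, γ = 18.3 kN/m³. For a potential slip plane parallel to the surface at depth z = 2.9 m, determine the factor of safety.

For an infinite slope with a slip plane parallel to the surface (no pore pressure): FS = [c' + γz cos²β tanφ'] / [γz sinβ cosβ].
γz = 18.3·2.9 = 53.07 kN/m²
Numerator = 10.9 + 53.07·cos²35.2°·tan28.2° = 10.9 + 53.07·0.6677·0.5362 = 29.901 kPa
Denominator = 53.07·sin35.2°·cos35.2° = 53.07·0.5764·0.8171 = 24.997 kPa
FS = 29.901 / 24.997 = 1.196

FS = 1.20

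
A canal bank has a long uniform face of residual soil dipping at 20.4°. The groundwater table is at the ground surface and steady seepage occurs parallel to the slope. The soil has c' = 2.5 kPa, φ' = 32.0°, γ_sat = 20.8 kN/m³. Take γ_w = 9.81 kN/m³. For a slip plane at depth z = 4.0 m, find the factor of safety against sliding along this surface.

With seepage parallel to the slope and the water table at the surface, the effective normal stress on the slip plane uses the buoyant unit weight γ' = γ_sat − γ_w while the driving shear stress uses γ_sat:
FS = [c' + γ' z cos²β tanφ'] / [γ_sat z sinβ cosβ]
γ' = 20.8 − 9.81 = 10.99 kN/m³
Numerator = 2.5 + 10.99·4.0·cos²20.4°·tan32.0° = 2.5 + 10.99·4.0·0.8785·0.6249 = 26.632 kPa
Denominator = 20.8·4.0·sin20.4°·cos20.4° = 20.8·4.0·0.3486·0.9373 = 27.182 kPa
FS = 26.632 / 27.182 = 0.980

FS = 0.98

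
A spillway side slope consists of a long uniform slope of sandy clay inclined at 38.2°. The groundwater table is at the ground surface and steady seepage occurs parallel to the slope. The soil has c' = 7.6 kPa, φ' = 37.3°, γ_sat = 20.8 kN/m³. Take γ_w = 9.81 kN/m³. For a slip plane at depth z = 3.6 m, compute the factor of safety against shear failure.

With seepage parallel to the slope and the water table at the surface, the effective normal stress on the slip plane uses the buoyant unit weight γ' = γ_sat − γ_w while the driving shear stress uses γ_sat:
FS = [c' + γ' z cos²β tanφ'] / [γ_sat z sinβ cosβ]
γ' = 20.8 − 9.81 = 10.99 kN/m³
Numerator = 7.6 + 10.99·3.6·cos²38.2°·tan37.3° = 7.6 + 10.99·3.6·0.6176·0.7618 = 26.213 kPa
Denominator = 20.8·3.6·sin38.2°·cos38.2° = 20.8·3.6·0.6184·0.7859 = 36.390 kPa
FS = 26.213 / 36.390 = 0.720

FS = 0.72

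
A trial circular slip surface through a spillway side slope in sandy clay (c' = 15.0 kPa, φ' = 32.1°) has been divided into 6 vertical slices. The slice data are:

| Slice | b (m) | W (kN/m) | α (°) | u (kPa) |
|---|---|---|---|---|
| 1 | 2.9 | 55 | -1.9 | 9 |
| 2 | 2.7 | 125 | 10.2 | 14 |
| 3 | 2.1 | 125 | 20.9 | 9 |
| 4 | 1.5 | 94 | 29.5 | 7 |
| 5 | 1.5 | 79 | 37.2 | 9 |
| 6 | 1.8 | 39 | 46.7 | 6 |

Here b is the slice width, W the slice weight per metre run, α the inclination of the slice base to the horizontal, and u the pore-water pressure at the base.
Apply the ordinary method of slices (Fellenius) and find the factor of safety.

FS = 2.26

Ordinary method of slices: FS = Σ[c'·Δl_i + (W_i cosα_i − u_i·Δl_i)·tanφ'] / Σ W_i sinα_i, with Δl_i = b_i / cosα_i.
Slice 1: Δl = 2.9/cos(-1.9°) = 2.902 m; N'_1 = 55·cos(-1.9°) − 9·2.902 = 28.9; c'Δl = 43.52; W sinα = -1.8
Slice 2: Δl = 2.7/cos10.2° = 2.743 m; N'_2 = 125·cos10.2° − 14·2.743 = 84.6; c'Δl = 41.15; W sinα = 22.1
Slice 3: Δl = 2.1/cos20.9° = 2.248 m; N'_3 = 125·cos20.9° − 9·2.248 = 96.5; c'Δl = 33.72; W sinα = 44.6
Slice 4: Δl = 1.5/cos29.5° = 1.723 m; N'_4 = 94·cos29.5° − 7·1.723 = 69.7; c'Δl = 25.85; W sinα = 46.3
Slice 5: Δl = 1.5/cos37.2° = 1.883 m; N'_5 = 79·cos37.2° − 9·1.883 = 46.0; c'Δl = 28.25; W sinα = 47.8
Slice 6: Δl = 1.8/cos46.7° = 2.625 m; N'_6 = 39·cos46.7° − 6·2.625 = 11.0; c'Δl = 39.37; W sinα = 28.4
Σc'Δl = 211.9 kN/m; ΣN' = 336.7 kN/m; ΣW sinα = 187.3 kN/m
Resisting = 211.9 + 336.7·tan32.1° = 211.9 + 211.2 = 423.1 kN/m
FS = 423.1 / 187.3 = 2.258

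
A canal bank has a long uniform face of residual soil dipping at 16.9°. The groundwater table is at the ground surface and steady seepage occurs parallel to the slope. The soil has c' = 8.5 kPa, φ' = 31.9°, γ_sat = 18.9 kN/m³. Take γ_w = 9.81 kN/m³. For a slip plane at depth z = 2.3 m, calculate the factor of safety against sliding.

FS = 1.69

With seepage parallel to the slope and the water table at the surface, the effective normal stress on the slip plane uses the buoyant unit weight γ' = γ_sat − γ_w while the driving shear stress uses γ_sat:
FS = [c' + γ' z cos²β tanφ'] / [γ_sat z sinβ cosβ]
γ' = 18.9 − 9.81 = 9.09 kN/m³
Numerator = 8.5 + 9.09·2.3·cos²16.9°·tan31.9° = 8.5 + 9.09·2.3·0.9155·0.6224 = 20.414 kPa
Denominator = 18.9·2.3·sin16.9°·cos16.9° = 18.9·2.3·0.2907·0.9568 = 12.091 kPa
FS = 20.414 / 12.091 = 1.688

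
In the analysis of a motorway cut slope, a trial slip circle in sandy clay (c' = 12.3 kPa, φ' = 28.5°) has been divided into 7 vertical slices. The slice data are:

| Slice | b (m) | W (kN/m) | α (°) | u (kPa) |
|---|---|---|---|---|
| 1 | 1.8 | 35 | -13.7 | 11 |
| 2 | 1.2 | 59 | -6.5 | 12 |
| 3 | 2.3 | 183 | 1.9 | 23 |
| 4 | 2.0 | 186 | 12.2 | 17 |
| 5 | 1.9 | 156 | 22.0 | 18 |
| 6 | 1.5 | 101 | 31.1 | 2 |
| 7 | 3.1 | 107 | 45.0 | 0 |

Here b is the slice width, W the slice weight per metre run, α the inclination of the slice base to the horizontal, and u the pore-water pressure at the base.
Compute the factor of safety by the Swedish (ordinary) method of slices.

FS = 2.39

Ordinary method of slices: FS = Σ[c'·Δl_i + (W_i cosα_i − u_i·Δl_i)·tanφ'] / Σ W_i sinα_i, with Δl_i = b_i / cosα_i.
Slice 1: Δl = 1.8/cos(-13.7°) = 1.853 m; N'_1 = 35·cos(-13.7°) − 11·1.853 = 13.6; c'Δl = 22.79; W sinα = -8.3
Slice 2: Δl = 1.2/cos(-6.5°) = 1.208 m; N'_2 = 59·cos(-6.5°) − 12·1.208 = 44.1; c'Δl = 14.86; W sinα = -6.7
Slice 3: Δl = 2.3/cos1.9° = 2.301 m; N'_3 = 183·cos1.9° − 23·2.301 = 130.0; c'Δl = 28.31; W sinα = 6.1
Slice 4: Δl = 2.0/cos12.2° = 2.046 m; N'_4 = 186·cos12.2° − 17·2.046 = 147.0; c'Δl = 25.17; W sinα = 39.3
Slice 5: Δl = 1.9/cos22.0° = 2.049 m; N'_5 = 156·cos22.0° − 18·2.049 = 107.8; c'Δl = 25.21; W sinα = 58.4
Slice 6: Δl = 1.5/cos31.1° = 1.752 m; N'_6 = 101·cos31.1° − 2·1.752 = 83.0; c'Δl = 21.55; W sinα = 52.2
Slice 7: Δl = 3.1/cos45.0° = 4.384 m; N'_7 = 107·cos45.0° − 0·4.384 = 75.7; c'Δl = 53.92; W sinα = 75.7
Σc'Δl = 191.8 kN/m; ΣN' = 601.1 kN/m; ΣW sinα = 216.7 kN/m
Resisting = 191.8 + 601.1·tan28.5° = 191.8 + 326.4 = 518.2 kN/m
FS = 518.2 / 216.7 = 2.392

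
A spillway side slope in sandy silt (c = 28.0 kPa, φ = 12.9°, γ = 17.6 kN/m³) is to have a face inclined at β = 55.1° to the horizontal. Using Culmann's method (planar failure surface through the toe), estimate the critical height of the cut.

Culmann's analysis gives the critical failure plane at α_cr = (β + φ)/2 = (55.1 + 12.9)/2 = 34.0°, and the critical height
H_c = (4c/γ) · sinβ cosφ / [1 − cos(β − φ)]
    = (4·28.0/17.6) · sin55.1°·cos12.9° / [1 − cos(42.2°)]
    = 6.364 · 0.8202·0.9748 / [1 − 0.7408]
    = 6.364 · 0.7995 / 0.2592
    = 19.63 m

H_c = 19.63 m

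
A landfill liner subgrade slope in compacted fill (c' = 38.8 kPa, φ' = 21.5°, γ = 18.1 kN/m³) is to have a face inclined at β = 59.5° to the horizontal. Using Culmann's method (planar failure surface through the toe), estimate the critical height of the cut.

H_c = 32.43 m

Culmann's analysis gives the critical failure plane at α_cr = (β + φ')/2 = (59.5 + 21.5)/2 = 40.5°, and the critical height
H_c = (4c'/γ) · sinβ cosφ' / [1 − cos(β − φ')]
    = (4·38.8/18.1) · sin59.5°·cos21.5° / [1 − cos(38.0°)]
    = 8.575 · 0.8616·0.9304 / [1 − 0.7880]
    = 8.575 · 0.8017 / 0.2120
    = 32.43 m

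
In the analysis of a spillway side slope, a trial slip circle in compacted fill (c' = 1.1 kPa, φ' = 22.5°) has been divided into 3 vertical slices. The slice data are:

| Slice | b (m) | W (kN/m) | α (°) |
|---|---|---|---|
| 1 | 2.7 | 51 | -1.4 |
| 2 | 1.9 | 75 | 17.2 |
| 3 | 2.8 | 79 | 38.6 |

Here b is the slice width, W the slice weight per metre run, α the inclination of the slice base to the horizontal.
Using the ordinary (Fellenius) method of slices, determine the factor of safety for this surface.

FS = 1.22

Ordinary method of slices: FS = Σ[c'·Δl_i + (W_i cosα_i)·tanφ'] / Σ W_i sinα_i, with Δl_i = b_i / cosα_i.
Slice 1: Δl = 2.7/cos(-1.4°) = 2.701 m; N'_1 = 51·cos(-1.4°) = 51.0; c'Δl = 2.97; W sinα = -1.2
Slice 2: Δl = 1.9/cos17.2° = 1.989 m; N'_2 = 75·cos17.2° = 71.6; c'Δl = 2.19; W sinα = 22.2
Slice 3: Δl = 2.8/cos38.6° = 3.583 m; N'_3 = 79·cos38.6° = 61.7; c'Δl = 3.94; W sinα = 49.3
Σc'Δl = 9.1 kN/m; ΣN' = 184.4 kN/m; ΣW sinα = 70.2 kN/m
Resisting = 9.1 + 184.4·tan22.5° = 9.1 + 76.4 = 85.5 kN/m
FS = 85.5 / 70.2 = 1.217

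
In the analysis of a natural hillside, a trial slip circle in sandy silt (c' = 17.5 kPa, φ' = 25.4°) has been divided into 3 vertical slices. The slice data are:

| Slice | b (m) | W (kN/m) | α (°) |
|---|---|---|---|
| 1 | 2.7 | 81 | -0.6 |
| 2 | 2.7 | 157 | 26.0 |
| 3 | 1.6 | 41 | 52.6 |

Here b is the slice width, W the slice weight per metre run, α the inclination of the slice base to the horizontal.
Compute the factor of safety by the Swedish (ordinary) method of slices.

Ordinary method of slices: FS = Σ[c'·Δl_i + (W_i cosα_i)·tanφ'] / Σ W_i sinα_i, with Δl_i = b_i / cosα_i.
Slice 1: Δl = 2.7/cos(-0.6°) = 2.700 m; N'_1 = 81·cos(-0.6°) = 81.0; c'Δl = 47.25; W sinα = -0.8
Slice 2: Δl = 2.7/cos26.0° = 3.004 m; N'_2 = 157·cos26.0° = 141.1; c'Δl = 52.57; W sinα = 68.8
Slice 3: Δl = 1.6/cos52.6° = 2.634 m; N'_3 = 41·cos52.6° = 24.9; c'Δl = 46.10; W sinα = 32.6
Σc'Δl = 145.9 kN/m; ΣN' = 247.0 kN/m; ΣW sinα = 100.5 kN/m
Resisting = 145.9 + 247.0·tan25.4° = 145.9 + 117.3 = 263.2 kN/m
FS = 263.2 / 100.5 = 2.618

FS = 2.62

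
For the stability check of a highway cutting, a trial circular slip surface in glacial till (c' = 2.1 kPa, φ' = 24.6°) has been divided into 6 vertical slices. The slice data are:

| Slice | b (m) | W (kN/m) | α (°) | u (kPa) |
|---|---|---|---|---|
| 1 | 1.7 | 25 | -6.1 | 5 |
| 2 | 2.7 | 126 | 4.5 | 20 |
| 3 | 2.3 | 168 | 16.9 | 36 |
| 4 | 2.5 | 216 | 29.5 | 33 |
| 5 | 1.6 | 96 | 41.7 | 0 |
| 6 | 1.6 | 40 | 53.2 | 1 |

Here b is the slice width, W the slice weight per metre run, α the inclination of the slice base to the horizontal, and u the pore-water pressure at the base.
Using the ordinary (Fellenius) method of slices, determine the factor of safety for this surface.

Ordinary method of slices: FS = Σ[c'·Δl_i + (W_i cosα_i − u_i·Δl_i)·tanφ'] / Σ W_i sinα_i, with Δl_i = b_i / cosα_i.
Slice 1: Δl = 1.7/cos(-6.1°) = 1.710 m; N'_1 = 25·cos(-6.1°) − 5·1.710 = 16.3; c'Δl = 3.59; W sinα = -2.7
Slice 2: Δl = 2.7/cos4.5° = 2.708 m; N'_2 = 126·cos4.5° − 20·2.708 = 71.4; c'Δl = 5.69; W sinα = 9.9
Slice 3: Δl = 2.3/cos16.9° = 2.404 m; N'_3 = 168·cos16.9° − 36·2.404 = 74.2; c'Δl = 5.05; W sinα = 48.8
Slice 4: Δl = 2.5/cos29.5° = 2.872 m; N'_4 = 216·cos29.5° − 33·2.872 = 93.2; c'Δl = 6.03; W sinα = 106.4
Slice 5: Δl = 1.6/cos41.7° = 2.143 m; N'_5 = 96·cos41.7° − 0·2.143 = 71.7; c'Δl = 4.50; W sinα = 63.9
Slice 6: Δl = 1.6/cos53.2° = 2.671 m; N'_6 = 40·cos53.2° − 1·2.671 = 21.3; c'Δl = 5.61; W sinα = 32.0
Σc'Δl = 30.5 kN/m; ΣN' = 348.1 kN/m; ΣW sinα = 258.3 kN/m
Resisting = 30.5 + 348.1·tan24.6° = 30.5 + 159.4 = 189.9 kN/m
FS = 189.9 / 258.3 = 0.735

FS = 0.73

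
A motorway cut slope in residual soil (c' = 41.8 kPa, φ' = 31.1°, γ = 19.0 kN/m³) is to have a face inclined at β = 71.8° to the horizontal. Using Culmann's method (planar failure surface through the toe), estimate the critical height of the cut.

H_c = 29.60 m

Culmann's analysis gives the critical failure plane at α_cr = (β + φ')/2 = (71.8 + 31.1)/2 = 51.5°, and the critical height
H_c = (4c'/γ) · sinβ cosφ' / [1 − cos(β − φ')]
    = (4·41.8/19.0) · sin71.8°·cos31.1° / [1 − cos(40.7°)]
    = 8.800 · 0.9500·0.8563 / [1 − 0.7581]
    = 8.800 · 0.8134 / 0.2419
    = 29.60 m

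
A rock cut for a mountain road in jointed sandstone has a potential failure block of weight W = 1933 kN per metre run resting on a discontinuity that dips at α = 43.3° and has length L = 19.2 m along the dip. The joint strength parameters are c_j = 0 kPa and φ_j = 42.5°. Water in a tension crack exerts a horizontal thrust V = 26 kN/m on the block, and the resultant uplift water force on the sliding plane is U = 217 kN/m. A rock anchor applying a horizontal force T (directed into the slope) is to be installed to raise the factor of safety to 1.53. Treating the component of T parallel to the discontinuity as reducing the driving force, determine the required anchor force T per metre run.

Resolving forces along and normal to the sliding plane, with the horizontal anchor force T adding T·sinα to the effective normal force and T·cosα acting up the plane against the driving force:
FS = [c_jL + (W cosα − U − V sinα + T sinα) tanφ_j] / [W sinα + V cosα − T cosα]
Without the anchor: N' = 1172.0 kN/m, driving T_d = 1344.6 kN/m, resisting R = 0·19.2 + 1172.0·tan42.5° = 1073.9 kN/m, FS = 0.80.
Setting FS = 1.53 and solving for T:
1.53·(1344.6 − T cos43.3°) = 1073.9 + T sin43.3°·tan42.5°
T·(sin43.3°·tan42.5° + 1.53·cos43.3°) = 1.53·1344.6 − 1073.9
T·(0.6858·0.9163 + 1.53·0.7278) = 2057.3 − 1073.9 = 983.4
T·1.7419 = 983.4
T = 564.5 kN/m

T = 565 kN/m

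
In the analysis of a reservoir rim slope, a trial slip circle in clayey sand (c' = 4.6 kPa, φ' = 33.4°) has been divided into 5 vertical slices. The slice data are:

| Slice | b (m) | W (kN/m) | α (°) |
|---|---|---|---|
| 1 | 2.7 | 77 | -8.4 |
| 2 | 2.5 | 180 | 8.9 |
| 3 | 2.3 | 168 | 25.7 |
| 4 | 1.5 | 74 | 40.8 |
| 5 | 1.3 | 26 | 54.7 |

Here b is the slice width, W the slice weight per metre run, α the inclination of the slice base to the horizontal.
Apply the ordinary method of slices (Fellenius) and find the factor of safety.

FS = 2.32

Ordinary method of slices: FS = Σ[c'·Δl_i + (W_i cosα_i)·tanφ'] / Σ W_i sinα_i, with Δl_i = b_i / cosα_i.
Slice 1: Δl = 2.7/cos(-8.4°) = 2.729 m; N'_1 = 77·cos(-8.4°) = 76.2; c'Δl = 12.55; W sinα = -11.2
Slice 2: Δl = 2.5/cos8.9° = 2.530 m; N'_2 = 180·cos8.9° = 177.8; c'Δl = 11.64; W sinα = 27.8
Slice 3: Δl = 2.3/cos25.7° = 2.553 m; N'_3 = 168·cos25.7° = 151.4; c'Δl = 11.74; W sinα = 72.9
Slice 4: Δl = 1.5/cos40.8° = 1.982 m; N'_4 = 74·cos40.8° = 56.0; c'Δl = 9.11; W sinα = 48.4
Slice 5: Δl = 1.3/cos54.7° = 2.250 m; N'_5 = 26·cos54.7° = 15.0; c'Δl = 10.35; W sinα = 21.2
Σc'Δl = 55.4 kN/m; ΣN' = 476.4 kN/m; ΣW sinα = 159.0 kN/m
Resisting = 55.4 + 476.4·tan33.4° = 55.4 + 314.1 = 369.5 kN/m
FS = 369.5 / 159.0 = 2.324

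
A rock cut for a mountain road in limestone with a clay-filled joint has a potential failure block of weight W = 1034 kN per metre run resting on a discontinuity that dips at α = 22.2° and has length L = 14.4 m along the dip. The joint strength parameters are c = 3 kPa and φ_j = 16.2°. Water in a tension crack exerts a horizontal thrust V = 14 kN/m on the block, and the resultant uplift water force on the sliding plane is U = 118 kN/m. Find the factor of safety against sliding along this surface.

Resolving the block weight along and normal to the plane and applying the Mohr–Coulomb strength on the joint:
N' = W cosα − U − V sinα = 1034·cos22.2° − 118 − 14·sin22.2° = 834.1 kN/m
Driving force T = W sinα + V cosα = 1034·sin22.2° + 14·cos22.2° = 403.6 kN/m
Resisting force R = c·L + N'·tanφ_j = 3·14.4 + 834.1·tan16.2° = 43.2 + 242.3 = 285.5 kN/m
FS = R / T = 285.5 / 403.6 = 0.707

FS = 0.71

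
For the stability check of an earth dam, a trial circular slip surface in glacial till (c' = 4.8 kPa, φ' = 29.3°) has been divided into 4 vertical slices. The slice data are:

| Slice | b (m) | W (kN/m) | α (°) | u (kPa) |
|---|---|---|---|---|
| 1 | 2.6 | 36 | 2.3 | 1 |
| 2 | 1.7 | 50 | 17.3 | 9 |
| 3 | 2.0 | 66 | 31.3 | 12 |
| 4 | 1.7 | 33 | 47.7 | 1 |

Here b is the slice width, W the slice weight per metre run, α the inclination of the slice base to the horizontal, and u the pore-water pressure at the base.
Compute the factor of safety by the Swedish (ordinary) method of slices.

Ordinary method of slices: FS = Σ[c'·Δl_i + (W_i cosα_i − u_i·Δl_i)·tanφ'] / Σ W_i sinα_i, with Δl_i = b_i / cosα_i.
Slice 1: Δl = 2.6/cos2.3° = 2.602 m; N'_1 = 36·cos2.3° − 1·2.602 = 33.4; c'Δl = 12.49; W sinα = 1.4
Slice 2: Δl = 1.7/cos17.3° = 1.781 m; N'_2 = 50·cos17.3° − 9·1.781 = 31.7; c'Δl = 8.55; W sinα = 14.9
Slice 3: Δl = 2.0/cos31.3° = 2.341 m; N'_3 = 66·cos31.3° − 12·2.341 = 28.3; c'Δl = 11.24; W sinα = 34.3
Slice 4: Δl = 1.7/cos47.7° = 2.526 m; N'_4 = 33·cos47.7° − 1·2.526 = 19.7; c'Δl = 12.12; W sinα = 24.4
Σc'Δl = 44.4 kN/m; ΣN' = 113.1 kN/m; ΣW sinα = 75.0 kN/m
Resisting = 44.4 + 113.1·tan29.3° = 44.4 + 63.5 = 107.8 kN/m
FS = 107.8 / 75.0 = 1.438

FS = 1.44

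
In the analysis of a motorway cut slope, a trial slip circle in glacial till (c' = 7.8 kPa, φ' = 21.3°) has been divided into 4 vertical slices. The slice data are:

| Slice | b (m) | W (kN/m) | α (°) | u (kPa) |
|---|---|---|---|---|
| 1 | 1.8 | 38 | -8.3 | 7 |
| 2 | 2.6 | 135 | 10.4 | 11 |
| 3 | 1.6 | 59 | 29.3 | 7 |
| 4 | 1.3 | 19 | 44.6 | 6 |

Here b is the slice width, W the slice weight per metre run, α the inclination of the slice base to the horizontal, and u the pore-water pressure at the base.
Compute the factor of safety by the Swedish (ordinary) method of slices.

FS = 2.12

Ordinary method of slices: FS = Σ[c'·Δl_i + (W_i cosα_i − u_i·Δl_i)·tanφ'] / Σ W_i sinα_i, with Δl_i = b_i / cosα_i.
Slice 1: Δl = 1.8/cos(-8.3°) = 1.819 m; N'_1 = 38·cos(-8.3°) − 7·1.819 = 24.9; c'Δl = 14.19; W sinα = -5.5
Slice 2: Δl = 2.6/cos10.4° = 2.643 m; N'_2 = 135·cos10.4° − 11·2.643 = 103.7; c'Δl = 20.62; W sinα = 24.4
Slice 3: Δl = 1.6/cos29.3° = 1.835 m; N'_3 = 59·cos29.3° − 7·1.835 = 38.6; c'Δl = 14.31; W sinα = 28.9
Slice 4: Δl = 1.3/cos44.6° = 1.826 m; N'_4 = 19·cos44.6° − 6·1.826 = 2.6; c'Δl = 14.24; W sinα = 13.3
Σc'Δl = 63.4 kN/m; ΣN' = 169.8 kN/m; ΣW sinα = 61.1 kN/m
Resisting = 63.4 + 169.8·tan21.3° = 63.4 + 66.2 = 129.5 kN/m
FS = 129.5 / 61.1 = 2.120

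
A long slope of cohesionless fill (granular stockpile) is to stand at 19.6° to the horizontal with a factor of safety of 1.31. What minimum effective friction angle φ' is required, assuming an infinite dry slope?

FS = tanφ'/tanβ ⇒ tanφ' = FS · tanβ = 1.31 · tan19.6° = 0.4665
φ' = arctan(0.4665) = 25.01°

φ' = 25.0°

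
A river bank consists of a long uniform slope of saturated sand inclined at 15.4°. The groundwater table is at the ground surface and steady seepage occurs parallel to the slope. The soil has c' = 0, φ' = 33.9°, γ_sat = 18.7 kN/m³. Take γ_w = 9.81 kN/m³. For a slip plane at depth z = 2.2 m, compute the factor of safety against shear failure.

With seepage parallel to the slope and the water table at the surface, the effective normal stress on the slip plane uses the buoyant unit weight γ' = γ_sat − γ_w while the driving shear stress uses γ_sat:
FS = [c' + γ' z cos²β tanφ'] / [γ_sat z sinβ cosβ]
(For c' = 0 this reduces to FS = (γ'/γ_sat)·tanφ'/tanβ.)
γ' = 18.7 − 9.81 = 8.89 kN/m³
Numerator = 0.0 + 8.89·2.2·cos²15.4°·tan33.9° = 0.0 + 8.89·2.2·0.9295·0.6720 = 12.216 kPa
Denominator = 18.7·2.2·sin15.4°·cos15.4° = 18.7·2.2·0.2656·0.9641 = 10.533 kPa
FS = 12.216 / 10.533 = 1.160

FS = 1.16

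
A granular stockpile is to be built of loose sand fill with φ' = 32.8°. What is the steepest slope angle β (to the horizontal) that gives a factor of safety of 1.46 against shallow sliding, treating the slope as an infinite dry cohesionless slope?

β = 23.8°

For an infinite dry cohesionless slope FS = tanφ'/tanβ, so tanβ = tanφ' / FS.
tanβ = tan32.8° / 1.46 = 0.6445 / 1.46 = 0.4414
β = arctan(0.4414) = 23.82°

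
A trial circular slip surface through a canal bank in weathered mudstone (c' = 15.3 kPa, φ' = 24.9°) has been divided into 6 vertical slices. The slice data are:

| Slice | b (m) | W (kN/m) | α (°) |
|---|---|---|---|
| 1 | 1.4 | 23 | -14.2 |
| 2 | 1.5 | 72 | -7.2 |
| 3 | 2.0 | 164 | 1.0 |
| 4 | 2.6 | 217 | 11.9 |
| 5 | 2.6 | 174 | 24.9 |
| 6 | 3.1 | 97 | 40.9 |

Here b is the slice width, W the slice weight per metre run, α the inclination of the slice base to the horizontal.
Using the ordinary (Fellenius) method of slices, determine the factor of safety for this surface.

FS = 3.23

Ordinary method of slices: FS = Σ[c'·Δl_i + (W_i cosα_i)·tanφ'] / Σ W_i sinα_i, with Δl_i = b_i / cosα_i.
Slice 1: Δl = 1.4/cos(-14.2°) = 1.444 m; N'_1 = 23·cos(-14.2°) = 22.3; c'Δl = 22.10; W sinα = -5.6
Slice 2: Δl = 1.5/cos(-7.2°) = 1.512 m; N'_2 = 72·cos(-7.2°) = 71.4; c'Δl = 23.13; W sinα = -9.0
Slice 3: Δl = 2.0/cos1.0° = 2.000 m; N'_3 = 164·cos1.0° = 164.0; c'Δl = 30.60; W sinα = 2.9
Slice 4: Δl = 2.6/cos11.9° = 2.657 m; N'_4 = 217·cos11.9° = 212.3; c'Δl = 40.65; W sinα = 44.7
Slice 5: Δl = 2.6/cos24.9° = 2.866 m; N'_5 = 174·cos24.9° = 157.8; c'Δl = 43.86; W sinα = 73.3
Slice 6: Δl = 3.1/cos40.9° = 4.101 m; N'_6 = 97·cos40.9° = 73.3; c'Δl = 62.75; W sinα = 63.5
Σc'Δl = 223.1 kN/m; ΣN' = 701.2 kN/m; ΣW sinα = 169.7 kN/m
Resisting = 223.1 + 701.2·tan24.9° = 223.1 + 325.5 = 548.6 kN/m
FS = 548.6 / 169.7 = 3.232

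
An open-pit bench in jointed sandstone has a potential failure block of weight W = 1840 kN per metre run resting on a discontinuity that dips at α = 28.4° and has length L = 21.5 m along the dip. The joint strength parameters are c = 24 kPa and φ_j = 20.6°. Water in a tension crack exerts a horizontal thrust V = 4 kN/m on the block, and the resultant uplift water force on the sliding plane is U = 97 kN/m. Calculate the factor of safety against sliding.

Resolving the block weight along and normal to the plane and applying the Mohr–Coulomb strength on the joint:
N' = W cosα − U − V sinα = 1840·cos28.4° − 97 − 4·sin28.4° = 1519.7 kN/m
Driving force T = W sinα + V cosα = 1840·sin28.4° + 4·cos28.4° = 878.7 kN/m
Resisting force R = c·L + N'·tanφ_j = 24·21.5 + 1519.7·tan20.6° = 516.0 + 571.2 = 1087.2 kN/m
FS = R / T = 1087.2 / 878.7 = 1.237

FS = 1.24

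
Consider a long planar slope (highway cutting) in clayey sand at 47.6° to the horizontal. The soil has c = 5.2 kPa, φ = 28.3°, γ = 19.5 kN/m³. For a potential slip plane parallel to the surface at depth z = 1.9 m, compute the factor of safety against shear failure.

For an infinite slope with a slip plane parallel to the surface (no pore pressure): FS = [c + γz cos²β tanφ] / [γz sinβ cosβ].
γz = 19.5·1.9 = 37.05 kN/m²
Numerator = 5.2 + 37.05·cos²47.6°·tan28.3° = 5.2 + 37.05·0.4547·0.5384 = 14.271 kPa
Denominator = 37.05·sin47.6°·cos47.6° = 37.05·0.7385·0.6743 = 18.449 kPa
FS = 14.271 / 18.449 = 0.774

FS = 0.77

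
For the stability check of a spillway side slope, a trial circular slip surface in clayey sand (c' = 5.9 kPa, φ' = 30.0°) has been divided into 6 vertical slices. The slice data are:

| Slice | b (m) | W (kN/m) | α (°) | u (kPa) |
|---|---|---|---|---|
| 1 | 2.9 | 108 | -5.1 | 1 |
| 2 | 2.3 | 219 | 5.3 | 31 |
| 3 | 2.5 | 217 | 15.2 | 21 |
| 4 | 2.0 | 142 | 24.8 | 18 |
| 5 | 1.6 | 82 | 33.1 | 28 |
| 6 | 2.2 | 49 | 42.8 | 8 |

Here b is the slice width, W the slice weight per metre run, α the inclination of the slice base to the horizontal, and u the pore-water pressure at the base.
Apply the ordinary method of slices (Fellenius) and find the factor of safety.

FS = 1.90

Ordinary method of slices: FS = Σ[c'·Δl_i + (W_i cosα_i − u_i·Δl_i)·tanφ'] / Σ W_i sinα_i, with Δl_i = b_i / cosα_i.
Slice 1: Δl = 2.9/cos(-5.1°) = 2.912 m; N'_1 = 108·cos(-5.1°) − 1·2.912 = 104.7; c'Δl = 17.18; W sinα = -9.6
Slice 2: Δl = 2.3/cos5.3° = 2.310 m; N'_2 = 219·cos5.3° − 31·2.310 = 146.5; c'Δl = 13.63; W sinα = 20.2
Slice 3: Δl = 2.5/cos15.2° = 2.591 m; N'_3 = 217·cos15.2° − 21·2.591 = 155.0; c'Δl = 15.28; W sinα = 56.9
Slice 4: Δl = 2.0/cos24.8° = 2.203 m; N'_4 = 142·cos24.8° − 18·2.203 = 89.2; c'Δl = 13.00; W sinα = 59.6
Slice 5: Δl = 1.6/cos33.1° = 1.910 m; N'_5 = 82·cos33.1° − 28·1.910 = 15.2; c'Δl = 11.27; W sinα = 44.8
Slice 6: Δl = 2.2/cos42.8° = 2.998 m; N'_6 = 49·cos42.8° − 8·2.998 = 12.0; c'Δl = 17.69; W sinα = 33.3
Σc'Δl = 88.0 kN/m; ΣN' = 522.6 kN/m; ΣW sinα = 205.2 kN/m
Resisting = 88.0 + 522.6·tan30.0° = 88.0 + 301.7 = 389.7 kN/m
FS = 389.7 / 205.2 = 1.900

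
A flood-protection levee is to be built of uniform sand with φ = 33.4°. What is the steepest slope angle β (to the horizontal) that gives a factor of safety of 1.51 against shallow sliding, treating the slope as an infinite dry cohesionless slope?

β = 23.6°

For an infinite dry cohesionless slope FS = tanφ/tanβ, so tanβ = tanφ / FS.
tanβ = tan33.4° / 1.51 = 0.6594 / 1.51 = 0.4367
β = arctan(0.4367) = 23.59°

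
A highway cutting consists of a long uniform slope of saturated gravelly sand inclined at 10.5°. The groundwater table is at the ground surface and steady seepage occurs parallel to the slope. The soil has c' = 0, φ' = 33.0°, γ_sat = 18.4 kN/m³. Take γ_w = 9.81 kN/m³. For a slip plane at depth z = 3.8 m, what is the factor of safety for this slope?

With seepage parallel to the slope and the water table at the surface, the effective normal stress on the slip plane uses the buoyant unit weight γ' = γ_sat − γ_w while the driving shear stress uses γ_sat:
FS = [c' + γ' z cos²β tanφ'] / [γ_sat z sinβ cosβ]
(For c' = 0 this reduces to FS = (γ'/γ_sat)·tanφ'/tanβ.)
γ' = 18.4 − 9.81 = 8.59 kN/m³
Numerator = 0.0 + 8.59·3.8·cos²10.5°·tan33.0° = 0.0 + 8.59·3.8·0.9668·0.6494 = 20.494 kPa
Denominator = 18.4·3.8·sin10.5°·cos10.5° = 18.4·3.8·0.1822·0.9833 = 12.529 kPa
FS = 20.494 / 12.529 = 1.636

FS = 1.64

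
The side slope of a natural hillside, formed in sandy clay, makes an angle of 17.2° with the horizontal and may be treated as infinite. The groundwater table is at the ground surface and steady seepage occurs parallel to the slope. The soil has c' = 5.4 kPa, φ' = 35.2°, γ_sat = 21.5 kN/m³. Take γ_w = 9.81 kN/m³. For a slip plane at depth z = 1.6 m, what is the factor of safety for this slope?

FS = 1.79

With seepage parallel to the slope and the water table at the surface, the effective normal stress on the slip plane uses the buoyant unit weight γ' = γ_sat − γ_w while the driving shear stress uses γ_sat:
FS = [c' + γ' z cos²β tanφ'] / [γ_sat z sinβ cosβ]
γ' = 21.5 − 9.81 = 11.69 kN/m³
Numerator = 5.4 + 11.69·1.6·cos²17.2°·tan35.2° = 5.4 + 11.69·1.6·0.9126·0.7054 = 17.440 kPa
Denominator = 21.5·1.6·sin17.2°·cos17.2° = 21.5·1.6·0.2957·0.9553 = 9.717 kPa
FS = 17.440 / 9.717 = 1.795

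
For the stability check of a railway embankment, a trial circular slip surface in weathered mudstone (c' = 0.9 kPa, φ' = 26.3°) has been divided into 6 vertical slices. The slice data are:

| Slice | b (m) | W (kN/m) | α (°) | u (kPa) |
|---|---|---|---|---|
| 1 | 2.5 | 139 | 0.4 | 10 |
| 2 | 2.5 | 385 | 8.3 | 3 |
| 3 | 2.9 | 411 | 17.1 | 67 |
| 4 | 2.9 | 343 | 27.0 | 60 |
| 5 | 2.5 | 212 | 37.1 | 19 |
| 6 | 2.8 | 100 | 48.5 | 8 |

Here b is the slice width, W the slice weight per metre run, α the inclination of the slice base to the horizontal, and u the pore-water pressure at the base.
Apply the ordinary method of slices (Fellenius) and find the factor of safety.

Ordinary method of slices: FS = Σ[c'·Δl_i + (W_i cosα_i − u_i·Δl_i)·tanφ'] / Σ W_i sinα_i, with Δl_i = b_i / cosα_i.
Slice 1: Δl = 2.5/cos0.4° = 2.500 m; N'_1 = 139·cos0.4° − 10·2.500 = 114.0; c'Δl = 2.25; W sinα = 1.0
Slice 2: Δl = 2.5/cos8.3° = 2.526 m; N'_2 = 385·cos8.3° − 3·2.526 = 373.4; c'Δl = 2.27; W sinα = 55.6
Slice 3: Δl = 2.9/cos17.1° = 3.034 m; N'_3 = 411·cos17.1° − 67·3.034 = 189.5; c'Δl = 2.73; W sinα = 120.9
Slice 4: Δl = 2.9/cos27.0° = 3.255 m; N'_4 = 343·cos27.0° − 60·3.255 = 110.3; c'Δl = 2.93; W sinα = 155.7
Slice 5: Δl = 2.5/cos37.1° = 3.134 m; N'_5 = 212·cos37.1° − 19·3.134 = 109.5; c'Δl = 2.82; W sinα = 127.9
Slice 6: Δl = 2.8/cos48.5° = 4.226 m; N'_6 = 100·cos48.5° − 8·4.226 = 32.5; c'Δl = 3.80; W sinα = 74.9
Σc'Δl = 16.8 kN/m; ΣN' = 929.2 kN/m; ΣW sinα = 535.9 kN/m
Resisting = 16.8 + 929.2·tan26.3° = 16.8 + 459.3 = 476.1 kN/m
FS = 476.1 / 535.9 = 0.888

FS = 0.89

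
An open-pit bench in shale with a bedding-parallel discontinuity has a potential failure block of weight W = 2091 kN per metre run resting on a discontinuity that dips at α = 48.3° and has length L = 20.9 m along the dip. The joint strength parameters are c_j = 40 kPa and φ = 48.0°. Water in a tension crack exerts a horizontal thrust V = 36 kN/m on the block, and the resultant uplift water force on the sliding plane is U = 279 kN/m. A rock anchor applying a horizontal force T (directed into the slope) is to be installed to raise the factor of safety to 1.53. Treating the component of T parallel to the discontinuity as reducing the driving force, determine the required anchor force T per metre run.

Resolving forces along and normal to the sliding plane, with the horizontal anchor force T adding T·sinα to the effective normal force and T·cosα acting up the plane against the driving force:
FS = [c_jL + (W cosα − U − V sinα + T sinα) tanφ] / [W sinα + V cosα − T cosα]
Without the anchor: N' = 1085.1 kN/m, driving T_d = 1585.2 kN/m, resisting R = 40·20.9 + 1085.1·tan48.0° = 2041.1 kN/m, FS = 1.29.
Setting FS = 1.53 and solving for T:
1.53·(1585.2 − T cos48.3°) = 2041.1 + T sin48.3°·tan48.0°
T·(sin48.3°·tan48.0° + 1.53·cos48.3°) = 1.53·1585.2 − 2041.1
T·(0.7466·1.1106 + 1.53·0.6652) = 2425.3 − 2041.1 = 384.2
T·1.8470 = 384.2
T = 208.0 kN/m

T = 208 kN/m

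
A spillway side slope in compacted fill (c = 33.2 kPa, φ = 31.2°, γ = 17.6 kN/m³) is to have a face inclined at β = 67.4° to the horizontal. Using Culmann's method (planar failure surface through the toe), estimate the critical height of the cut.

H_c = 30.87 m

Culmann's analysis gives the critical failure plane at α_cr = (β + φ)/2 = (67.4 + 31.2)/2 = 49.3°, and the critical height
H_c = (4c/γ) · sinβ cosφ / [1 − cos(β − φ)]
    = (4·33.2/17.6) · sin67.4°·cos31.2° / [1 − cos(36.2°)]
    = 7.545 · 0.9232·0.8554 / [1 − 0.8070]
    = 7.545 · 0.7897 / 0.1930
    = 30.87 m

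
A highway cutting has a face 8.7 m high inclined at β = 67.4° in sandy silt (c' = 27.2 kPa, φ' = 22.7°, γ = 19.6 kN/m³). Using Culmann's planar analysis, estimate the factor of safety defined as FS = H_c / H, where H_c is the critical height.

H_c = (4c'/γ) · sinβ cosφ' / [1 − cos(β − φ')]
    = (4·27.2/19.6) · sin67.4°·cos22.7° / [1 − cos44.7°]
    = 5.551 · 0.8517 / 0.2892 = 16.35 m
FS = H_c / H = 16.35 / 8.7 = 1.879

FS = 1.88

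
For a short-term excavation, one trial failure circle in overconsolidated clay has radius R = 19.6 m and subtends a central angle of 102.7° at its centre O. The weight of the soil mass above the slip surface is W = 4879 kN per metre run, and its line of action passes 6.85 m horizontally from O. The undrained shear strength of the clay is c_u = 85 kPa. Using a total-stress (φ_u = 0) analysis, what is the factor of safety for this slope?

FS = 1.75

Taking moments about the centre O, the resisting moment is provided by the undrained shear strength acting along the arc:
Arc length L_a = R·θ = 19.6·(102.7°·π/180) = 19.6·1.7925 = 35.13 m
M_R = c_u·L_a·R = 85·35.13·19.6 = 58530.0 kN·m/m
M_D = W·d = 4879·6.85 = 33421.2 kN·m/m
FS = M_R / M_D = 58530.0 / 33421.2 = 1.751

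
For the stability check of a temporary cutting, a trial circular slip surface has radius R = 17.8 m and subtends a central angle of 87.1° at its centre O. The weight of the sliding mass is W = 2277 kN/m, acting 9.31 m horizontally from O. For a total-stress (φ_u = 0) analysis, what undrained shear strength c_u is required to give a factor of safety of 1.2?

c_u = 52.8 kPa

FS = c_u·L_a·R / (W·d), so c_u = FS·W·d / (L_a·R).
Arc length L_a = R·θ = 17.8·(87.1°·π/180) = 17.8·1.5202 = 27.06 m
c_u = 1.2·2277·9.31 / (27.06·17.8) = 25438.6 / 481.65 = 52.82 kPa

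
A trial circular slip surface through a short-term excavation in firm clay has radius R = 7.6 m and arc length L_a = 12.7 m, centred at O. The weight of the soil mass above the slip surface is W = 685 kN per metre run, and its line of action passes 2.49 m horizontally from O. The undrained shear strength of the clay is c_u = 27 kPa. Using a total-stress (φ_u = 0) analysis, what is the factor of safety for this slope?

FS = 1.53

Taking moments about the centre O, the resisting moment is provided by the undrained shear strength acting along the arc:
M_R = c_u·L_a·R = 27·12.70·7.6 = 2606.0 kN·m/m
M_D = W·d = 685·2.49 = 1705.7 kN·m/m
FS = M_R / M_D = 2606.0 / 1705.7 = 1.528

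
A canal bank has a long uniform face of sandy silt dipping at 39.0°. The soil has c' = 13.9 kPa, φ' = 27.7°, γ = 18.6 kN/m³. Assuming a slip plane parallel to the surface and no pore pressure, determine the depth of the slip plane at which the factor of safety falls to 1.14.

Setting FS = 1.14 in FS = [c' + γz cos²β tanφ'] / [γz sinβ cosβ] and solving for z:
z = c' / [γ cosβ (FS·sinβ − cosβ·tanφ')]
  = 13.9 / [18.6·cos39.0°·(1.14·sin39.0° − cos39.0°·tan27.7°)]
  = 13.9 / [18.6·0.7771·(1.14·0.6293 − 0.7771·0.5250)]
  = 13.9 / 4.4726 = 3.108 m

z = 3.11 m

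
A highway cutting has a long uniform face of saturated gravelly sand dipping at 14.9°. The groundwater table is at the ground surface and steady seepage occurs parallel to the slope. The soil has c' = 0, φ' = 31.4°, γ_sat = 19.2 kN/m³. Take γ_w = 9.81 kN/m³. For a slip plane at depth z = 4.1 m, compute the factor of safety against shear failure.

With seepage parallel to the slope and the water table at the surface, the effective normal stress on the slip plane uses the buoyant unit weight γ' = γ_sat − γ_w while the driving shear stress uses γ_sat:
FS = [c' + γ' z cos²β tanφ'] / [γ_sat z sinβ cosβ]
(For c' = 0 this reduces to FS = (γ'/γ_sat)·tanφ'/tanβ.)
γ' = 19.2 − 9.81 = 9.39 kN/m³
Numerator = 0.0 + 9.39·4.1·cos²14.9°·tan31.4° = 0.0 + 9.39·4.1·0.9339·0.6104 = 21.946 kPa
Denominator = 19.2·4.1·sin14.9°·cos14.9° = 19.2·4.1·0.2571·0.9664 = 19.561 kPa
FS = 21.946 / 19.561 = 1.122

FS = 1.12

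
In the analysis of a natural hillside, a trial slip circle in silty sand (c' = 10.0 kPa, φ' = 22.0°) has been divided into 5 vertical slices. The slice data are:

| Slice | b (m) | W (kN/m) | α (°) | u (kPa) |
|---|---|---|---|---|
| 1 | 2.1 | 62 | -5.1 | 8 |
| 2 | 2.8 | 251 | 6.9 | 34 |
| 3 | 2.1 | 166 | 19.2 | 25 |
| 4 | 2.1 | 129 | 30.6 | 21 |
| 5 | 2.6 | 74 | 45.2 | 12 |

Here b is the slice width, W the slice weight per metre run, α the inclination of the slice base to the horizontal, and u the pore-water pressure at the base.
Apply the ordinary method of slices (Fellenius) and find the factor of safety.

Ordinary method of slices: FS = Σ[c'·Δl_i + (W_i cosα_i − u_i·Δl_i)·tanφ'] / Σ W_i sinα_i, with Δl_i = b_i / cosα_i.
Slice 1: Δl = 2.1/cos(-5.1°) = 2.108 m; N'_1 = 62·cos(-5.1°) − 8·2.108 = 44.9; c'Δl = 21.08; W sinα = -5.5
Slice 2: Δl = 2.8/cos6.9° = 2.820 m; N'_2 = 251·cos6.9° − 34·2.820 = 153.3; c'Δl = 28.20; W sinα = 30.2
Slice 3: Δl = 2.1/cos19.2° = 2.224 m; N'_3 = 166·cos19.2° − 25·2.224 = 101.2; c'Δl = 22.24; W sinα = 54.6
Slice 4: Δl = 2.1/cos30.6° = 2.440 m; N'_4 = 129·cos30.6° − 21·2.440 = 59.8; c'Δl = 24.40; W sinα = 65.7
Slice 5: Δl = 2.6/cos45.2° = 3.690 m; N'_5 = 74·cos45.2° − 12·3.690 = 7.9; c'Δl = 36.90; W sinα = 52.5
Σc'Δl = 132.8 kN/m; ΣN' = 367.0 kN/m; ΣW sinα = 197.4 kN/m
Resisting = 132.8 + 367.0·tan22.0° = 132.8 + 148.3 = 281.1 kN/m
FS = 281.1 / 197.4 = 1.424

FS = 1.42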